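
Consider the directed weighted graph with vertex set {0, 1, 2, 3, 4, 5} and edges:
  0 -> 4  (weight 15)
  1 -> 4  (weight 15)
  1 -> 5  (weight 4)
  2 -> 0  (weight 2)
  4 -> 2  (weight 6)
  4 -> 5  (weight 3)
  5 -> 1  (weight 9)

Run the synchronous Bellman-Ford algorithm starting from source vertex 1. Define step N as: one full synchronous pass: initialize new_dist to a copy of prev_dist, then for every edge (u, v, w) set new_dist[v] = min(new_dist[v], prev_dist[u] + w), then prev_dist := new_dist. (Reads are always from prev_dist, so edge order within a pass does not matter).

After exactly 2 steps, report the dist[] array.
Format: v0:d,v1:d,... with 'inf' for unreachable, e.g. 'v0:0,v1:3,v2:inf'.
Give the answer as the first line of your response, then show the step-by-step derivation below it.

v0:inf,v1:0,v2:21,v3:inf,v4:15,v5:4

step 1: dist = v0:inf,v1:0,v2:inf,v3:inf,v4:15,v5:4
step 2: dist = v0:inf,v1:0,v2:21,v3:inf,v4:15,v5:4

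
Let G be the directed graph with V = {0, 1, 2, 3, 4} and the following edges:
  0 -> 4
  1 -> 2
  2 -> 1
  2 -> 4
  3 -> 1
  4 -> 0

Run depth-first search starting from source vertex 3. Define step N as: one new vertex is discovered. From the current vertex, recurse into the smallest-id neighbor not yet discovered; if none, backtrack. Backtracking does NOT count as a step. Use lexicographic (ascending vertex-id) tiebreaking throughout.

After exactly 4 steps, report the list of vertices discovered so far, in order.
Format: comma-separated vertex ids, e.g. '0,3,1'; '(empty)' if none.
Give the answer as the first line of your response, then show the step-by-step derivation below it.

3,1,2,4

step 1: discover 3; path=3; order=3
step 2: discover 1; path=3>1; order=3,1
step 3: discover 2; path=3>1>2; order=3,1,2
step 4: discover 4; path=3>1>2>4; order=3,1,2,4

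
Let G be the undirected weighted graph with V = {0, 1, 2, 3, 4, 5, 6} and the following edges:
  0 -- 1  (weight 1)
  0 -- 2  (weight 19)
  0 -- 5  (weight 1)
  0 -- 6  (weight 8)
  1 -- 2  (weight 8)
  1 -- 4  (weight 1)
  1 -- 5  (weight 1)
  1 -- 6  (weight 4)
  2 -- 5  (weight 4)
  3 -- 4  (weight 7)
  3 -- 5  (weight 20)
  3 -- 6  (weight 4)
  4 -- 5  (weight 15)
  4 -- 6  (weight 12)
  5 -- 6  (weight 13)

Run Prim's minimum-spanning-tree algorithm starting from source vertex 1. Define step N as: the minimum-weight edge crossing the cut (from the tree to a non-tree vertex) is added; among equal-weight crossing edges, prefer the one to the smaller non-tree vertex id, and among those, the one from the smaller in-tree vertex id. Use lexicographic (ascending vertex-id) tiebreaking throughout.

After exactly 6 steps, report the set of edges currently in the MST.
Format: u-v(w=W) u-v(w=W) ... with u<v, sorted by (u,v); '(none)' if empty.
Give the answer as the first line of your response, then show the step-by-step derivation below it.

0-1(w=1) 0-5(w=1) 1-4(w=1) 1-6(w=4) 2-5(w=4) 3-6(w=4)

step 1: add edge 0-1 (w=1); MST = {0-1(w=1)}
step 2: add edge 1-4 (w=1); MST = {0-1(w=1) 1-4(w=1)}
step 3: add edge 0-5 (w=1); MST = {0-1(w=1) 0-5(w=1) 1-4(w=1)}
step 4: add edge 2-5 (w=4); MST = {0-1(w=1) 0-5(w=1) 1-4(w=1) 2-5(w=4)}
step 5: add edge 1-6 (w=4); MST = {0-1(w=1) 0-5(w=1) 1-4(w=1) 1-6(w=4) 2-5(w=4)}
step 6: add edge 3-6 (w=4); MST = {0-1(w=1) 0-5(w=1) 1-4(w=1) 1-6(w=4) 2-5(w=4) 3-6(w=4)}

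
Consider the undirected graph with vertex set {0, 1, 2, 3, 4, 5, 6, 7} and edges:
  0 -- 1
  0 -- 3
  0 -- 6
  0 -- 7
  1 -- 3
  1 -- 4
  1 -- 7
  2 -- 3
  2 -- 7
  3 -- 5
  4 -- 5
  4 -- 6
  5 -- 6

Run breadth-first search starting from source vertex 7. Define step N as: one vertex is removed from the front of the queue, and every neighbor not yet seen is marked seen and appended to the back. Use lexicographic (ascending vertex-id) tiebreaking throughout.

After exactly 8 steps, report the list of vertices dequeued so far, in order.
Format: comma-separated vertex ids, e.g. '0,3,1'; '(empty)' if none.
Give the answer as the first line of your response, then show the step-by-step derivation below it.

7,0,1,2,3,6,4,5

step 1: dequeue 7; queue=[0,1,2]; order=7
step 2: dequeue 0; queue=[1,2,3,6]; order=7,0
step 3: dequeue 1; queue=[2,3,6,4]; order=7,0,1
step 4: dequeue 2; queue=[3,6,4]; order=7,0,1,2
step 5: dequeue 3; queue=[6,4,5]; order=7,0,1,2,3
step 6: dequeue 6; queue=[4,5]; order=7,0,1,2,3,6
step 7: dequeue 4; queue=[5]; order=7,0,1,2,3,6,4
step 8: dequeue 5; queue=[(empty)]; order=7,0,1,2,3,6,4,5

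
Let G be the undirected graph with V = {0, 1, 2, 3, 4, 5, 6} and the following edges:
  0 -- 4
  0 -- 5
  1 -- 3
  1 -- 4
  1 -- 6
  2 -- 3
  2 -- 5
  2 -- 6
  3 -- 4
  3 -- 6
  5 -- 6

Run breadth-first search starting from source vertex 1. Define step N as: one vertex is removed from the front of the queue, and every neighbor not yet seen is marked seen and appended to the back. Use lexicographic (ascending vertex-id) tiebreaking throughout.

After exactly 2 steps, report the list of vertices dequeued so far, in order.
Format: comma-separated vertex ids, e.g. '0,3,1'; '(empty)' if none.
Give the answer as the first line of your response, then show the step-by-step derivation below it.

1,3

step 1: dequeue 1; queue=[3,4,6]; order=1
step 2: dequeue 3; queue=[4,6,2]; order=1,3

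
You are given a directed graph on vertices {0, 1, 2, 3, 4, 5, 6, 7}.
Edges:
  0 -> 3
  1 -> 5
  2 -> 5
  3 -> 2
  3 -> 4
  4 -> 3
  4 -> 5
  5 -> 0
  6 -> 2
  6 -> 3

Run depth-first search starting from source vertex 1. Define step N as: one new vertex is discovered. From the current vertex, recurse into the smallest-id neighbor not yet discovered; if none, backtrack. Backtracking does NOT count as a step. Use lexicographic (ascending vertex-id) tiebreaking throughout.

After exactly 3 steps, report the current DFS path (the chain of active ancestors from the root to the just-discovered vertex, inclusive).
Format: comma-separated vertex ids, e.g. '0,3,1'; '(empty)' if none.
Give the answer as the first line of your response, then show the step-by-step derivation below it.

1,5,0

step 1: discover 1; path=1; order=1
step 2: discover 5; path=1>5; order=1,5
step 3: discover 0; path=1>5>0; order=1,5,0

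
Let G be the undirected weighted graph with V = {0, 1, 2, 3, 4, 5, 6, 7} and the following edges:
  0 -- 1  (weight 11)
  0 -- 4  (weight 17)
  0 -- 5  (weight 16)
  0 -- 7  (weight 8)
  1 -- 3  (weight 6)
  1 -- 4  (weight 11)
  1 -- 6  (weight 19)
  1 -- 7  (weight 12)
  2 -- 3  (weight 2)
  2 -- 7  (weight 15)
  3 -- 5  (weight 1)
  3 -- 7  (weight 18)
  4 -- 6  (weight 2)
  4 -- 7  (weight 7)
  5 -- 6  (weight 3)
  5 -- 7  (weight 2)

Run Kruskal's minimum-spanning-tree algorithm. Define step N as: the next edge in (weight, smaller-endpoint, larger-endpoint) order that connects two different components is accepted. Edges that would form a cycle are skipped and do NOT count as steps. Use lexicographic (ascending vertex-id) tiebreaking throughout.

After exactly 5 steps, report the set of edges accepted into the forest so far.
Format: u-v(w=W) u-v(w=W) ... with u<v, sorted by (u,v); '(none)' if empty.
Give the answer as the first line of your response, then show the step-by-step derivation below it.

2-3(w=2) 3-5(w=1) 4-6(w=2) 5-6(w=3) 5-7(w=2)

step 1: add edge 3-5 (w=1); MST = {3-5(w=1)}
step 2: add edge 2-3 (w=2); MST = {2-3(w=2) 3-5(w=1)}
step 3: add edge 4-6 (w=2); MST = {2-3(w=2) 3-5(w=1) 4-6(w=2)}
step 4: add edge 5-7 (w=2); MST = {2-3(w=2) 3-5(w=1) 4-6(w=2) 5-7(w=2)}
step 5: add edge 5-6 (w=3); MST = {2-3(w=2) 3-5(w=1) 4-6(w=2) 5-6(w=3) 5-7(w=2)}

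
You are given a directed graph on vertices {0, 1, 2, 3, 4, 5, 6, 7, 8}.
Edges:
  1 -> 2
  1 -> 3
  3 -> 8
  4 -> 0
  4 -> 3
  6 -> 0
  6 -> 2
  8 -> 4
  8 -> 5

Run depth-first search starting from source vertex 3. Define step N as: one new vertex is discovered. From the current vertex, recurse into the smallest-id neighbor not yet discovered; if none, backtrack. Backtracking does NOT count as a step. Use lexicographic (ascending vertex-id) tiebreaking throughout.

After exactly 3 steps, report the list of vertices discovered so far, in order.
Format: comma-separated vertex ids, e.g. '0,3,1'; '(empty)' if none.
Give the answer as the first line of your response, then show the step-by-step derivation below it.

3,8,4

step 1: discover 3; path=3; order=3
step 2: discover 8; path=3>8; order=3,8
step 3: discover 4; path=3>8>4; order=3,8,4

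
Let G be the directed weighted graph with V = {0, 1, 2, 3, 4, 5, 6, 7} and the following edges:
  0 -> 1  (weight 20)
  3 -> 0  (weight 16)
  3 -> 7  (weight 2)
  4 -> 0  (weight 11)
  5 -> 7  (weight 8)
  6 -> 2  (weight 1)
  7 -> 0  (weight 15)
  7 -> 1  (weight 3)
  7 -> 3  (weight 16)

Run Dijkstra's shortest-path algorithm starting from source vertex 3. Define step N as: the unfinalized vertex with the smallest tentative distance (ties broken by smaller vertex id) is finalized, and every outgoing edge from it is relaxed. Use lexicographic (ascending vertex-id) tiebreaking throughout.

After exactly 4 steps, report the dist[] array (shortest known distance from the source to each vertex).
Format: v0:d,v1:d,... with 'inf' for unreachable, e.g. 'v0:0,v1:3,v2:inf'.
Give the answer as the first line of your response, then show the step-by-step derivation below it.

v0:16,v1:5,v2:inf,v3:0,v4:inf,v5:inf,v6:inf,v7:2

step 1: dist = v0:16,v1:inf,v2:inf,v3:0,v4:inf,v5:inf,v6:inf,v7:2
step 2: dist = v0:16,v1:5,v2:inf,v3:0,v4:inf,v5:inf,v6:inf,v7:2
step 3: dist = v0:16,v1:5,v2:inf,v3:0,v4:inf,v5:inf,v6:inf,v7:2
step 4: dist = v0:16,v1:5,v2:inf,v3:0,v4:inf,v5:inf,v6:inf,v7:2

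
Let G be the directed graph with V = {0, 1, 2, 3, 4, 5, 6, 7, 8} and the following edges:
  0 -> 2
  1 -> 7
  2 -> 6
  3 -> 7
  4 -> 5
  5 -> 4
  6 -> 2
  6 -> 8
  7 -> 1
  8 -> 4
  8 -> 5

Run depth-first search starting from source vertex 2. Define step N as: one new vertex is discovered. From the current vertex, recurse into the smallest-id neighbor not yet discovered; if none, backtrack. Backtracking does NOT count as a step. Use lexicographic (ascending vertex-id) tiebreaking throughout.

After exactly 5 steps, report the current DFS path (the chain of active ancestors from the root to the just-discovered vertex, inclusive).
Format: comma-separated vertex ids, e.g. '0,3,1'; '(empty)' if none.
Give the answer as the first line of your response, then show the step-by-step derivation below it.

2,6,8,4,5

step 1: discover 2; path=2; order=2
step 2: discover 6; path=2>6; order=2,6
step 3: discover 8; path=2>6>8; order=2,6,8
step 4: discover 4; path=2>6>8>4; order=2,6,8,4
step 5: discover 5; path=2>6>8>4>5; order=2,6,8,4,5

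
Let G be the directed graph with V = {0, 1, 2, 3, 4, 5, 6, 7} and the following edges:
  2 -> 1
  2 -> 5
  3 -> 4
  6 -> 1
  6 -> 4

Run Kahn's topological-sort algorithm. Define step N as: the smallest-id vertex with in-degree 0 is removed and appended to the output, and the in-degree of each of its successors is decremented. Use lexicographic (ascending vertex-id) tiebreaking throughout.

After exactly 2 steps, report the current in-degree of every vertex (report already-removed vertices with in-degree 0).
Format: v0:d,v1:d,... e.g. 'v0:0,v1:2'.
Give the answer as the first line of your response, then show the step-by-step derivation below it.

v0:0,v1:1,v2:0,v3:0,v4:2,v5:0,v6:0,v7:0

step 1: output 0; order=[0]; indeg=(0,2,0,0,2,1,0,0)
step 2: output 2; order=[0,2]; indeg=(0,1,0,0,2,0,0,0)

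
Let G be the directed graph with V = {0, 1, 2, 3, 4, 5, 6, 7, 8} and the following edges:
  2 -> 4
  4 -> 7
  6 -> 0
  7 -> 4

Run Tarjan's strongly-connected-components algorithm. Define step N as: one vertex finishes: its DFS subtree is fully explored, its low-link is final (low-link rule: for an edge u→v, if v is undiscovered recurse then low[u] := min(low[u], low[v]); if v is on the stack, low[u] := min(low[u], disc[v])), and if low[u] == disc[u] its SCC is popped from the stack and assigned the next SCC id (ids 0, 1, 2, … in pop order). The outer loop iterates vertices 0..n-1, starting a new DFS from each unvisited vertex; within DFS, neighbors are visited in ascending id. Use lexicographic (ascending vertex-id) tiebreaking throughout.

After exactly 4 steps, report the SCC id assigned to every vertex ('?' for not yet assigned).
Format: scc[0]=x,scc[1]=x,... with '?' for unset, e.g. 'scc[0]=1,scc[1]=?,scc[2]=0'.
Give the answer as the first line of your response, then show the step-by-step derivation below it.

scc[0]=0,scc[1]=1,scc[2]=?,scc[3]=?,scc[4]=2,scc[5]=?,scc[6]=?,scc[7]=2,scc[8]=?

step 1: low=(low[0]=0,low[1]=?,low[2]=?,low[3]=?,low[4]=?,low[5]=?,low[6]=?,low[7]=?,low[8]=?); scc=(scc[0]=0,scc[1]=?,scc[2]=?,scc[3]=?,scc[4]=?,scc[5]=?,scc[6]=?,scc[7]=?,scc[8]=?)
step 2: low=(low[0]=0,low[1]=1,low[2]=?,low[3]=?,low[4]=?,low[5]=?,low[6]=?,low[7]=?,low[8]=?); scc=(scc[0]=0,scc[1]=1,scc[2]=?,scc[3]=?,scc[4]=?,scc[5]=?,scc[6]=?,scc[7]=?,scc[8]=?)
step 3: low=(low[0]=0,low[1]=1,low[2]=2,low[3]=?,low[4]=3,low[5]=?,low[6]=?,low[7]=3,low[8]=?); scc=(scc[0]=0,scc[1]=1,scc[2]=?,scc[3]=?,scc[4]=?,scc[5]=?,scc[6]=?,scc[7]=?,scc[8]=?)
step 4: low=(low[0]=0,low[1]=1,low[2]=2,low[3]=?,low[4]=3,low[5]=?,low[6]=?,low[7]=3,low[8]=?); scc=(scc[0]=0,scc[1]=1,scc[2]=?,scc[3]=?,scc[4]=2,scc[5]=?,scc[6]=?,scc[7]=2,scc[8]=?)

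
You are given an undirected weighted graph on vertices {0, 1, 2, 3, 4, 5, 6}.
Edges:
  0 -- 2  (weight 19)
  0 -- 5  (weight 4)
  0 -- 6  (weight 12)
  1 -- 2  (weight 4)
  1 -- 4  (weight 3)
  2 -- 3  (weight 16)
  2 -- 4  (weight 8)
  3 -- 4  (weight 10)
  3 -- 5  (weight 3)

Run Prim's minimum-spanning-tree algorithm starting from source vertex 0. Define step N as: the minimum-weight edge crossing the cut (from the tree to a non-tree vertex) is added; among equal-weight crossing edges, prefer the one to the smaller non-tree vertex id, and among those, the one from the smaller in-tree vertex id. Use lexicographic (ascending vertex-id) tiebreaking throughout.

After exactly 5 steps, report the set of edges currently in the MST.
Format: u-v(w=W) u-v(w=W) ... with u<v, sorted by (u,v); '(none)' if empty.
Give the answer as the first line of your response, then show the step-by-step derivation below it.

0-5(w=4) 1-2(w=4) 1-4(w=3) 3-4(w=10) 3-5(w=3)

step 1: add edge 0-5 (w=4); MST = {0-5(w=4)}
step 2: add edge 3-5 (w=3); MST = {0-5(w=4) 3-5(w=3)}
step 3: add edge 3-4 (w=10); MST = {0-5(w=4) 3-4(w=10) 3-5(w=3)}
step 4: add edge 1-4 (w=3); MST = {0-5(w=4) 1-4(w=3) 3-4(w=10) 3-5(w=3)}
step 5: add edge 1-2 (w=4); MST = {0-5(w=4) 1-2(w=4) 1-4(w=3) 3-4(w=10) 3-5(w=3)}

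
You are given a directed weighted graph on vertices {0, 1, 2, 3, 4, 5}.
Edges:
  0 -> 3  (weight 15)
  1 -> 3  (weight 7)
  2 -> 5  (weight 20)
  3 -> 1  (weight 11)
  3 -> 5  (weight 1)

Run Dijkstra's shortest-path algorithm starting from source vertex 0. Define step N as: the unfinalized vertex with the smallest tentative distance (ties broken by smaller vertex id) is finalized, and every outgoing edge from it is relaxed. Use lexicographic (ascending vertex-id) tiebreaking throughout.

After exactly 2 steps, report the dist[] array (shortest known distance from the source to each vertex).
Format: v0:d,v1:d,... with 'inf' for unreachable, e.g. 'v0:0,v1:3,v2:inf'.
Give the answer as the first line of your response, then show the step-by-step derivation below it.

v0:0,v1:26,v2:inf,v3:15,v4:inf,v5:16

step 1: dist = v0:0,v1:inf,v2:inf,v3:15,v4:inf,v5:inf
step 2: dist = v0:0,v1:26,v2:inf,v3:15,v4:inf,v5:16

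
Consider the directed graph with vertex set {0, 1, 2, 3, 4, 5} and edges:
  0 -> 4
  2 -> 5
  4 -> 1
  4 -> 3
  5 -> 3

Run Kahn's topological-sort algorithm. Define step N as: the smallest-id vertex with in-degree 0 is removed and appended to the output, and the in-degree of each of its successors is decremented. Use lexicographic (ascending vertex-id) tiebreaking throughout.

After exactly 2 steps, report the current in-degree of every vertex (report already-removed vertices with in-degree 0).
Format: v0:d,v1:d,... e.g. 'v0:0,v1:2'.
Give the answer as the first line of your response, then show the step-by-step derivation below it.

v0:0,v1:1,v2:0,v3:2,v4:0,v5:0

step 1: output 0; order=[0]; indeg=(0,1,0,2,0,1)
step 2: output 2; order=[0,2]; indeg=(0,1,0,2,0,0)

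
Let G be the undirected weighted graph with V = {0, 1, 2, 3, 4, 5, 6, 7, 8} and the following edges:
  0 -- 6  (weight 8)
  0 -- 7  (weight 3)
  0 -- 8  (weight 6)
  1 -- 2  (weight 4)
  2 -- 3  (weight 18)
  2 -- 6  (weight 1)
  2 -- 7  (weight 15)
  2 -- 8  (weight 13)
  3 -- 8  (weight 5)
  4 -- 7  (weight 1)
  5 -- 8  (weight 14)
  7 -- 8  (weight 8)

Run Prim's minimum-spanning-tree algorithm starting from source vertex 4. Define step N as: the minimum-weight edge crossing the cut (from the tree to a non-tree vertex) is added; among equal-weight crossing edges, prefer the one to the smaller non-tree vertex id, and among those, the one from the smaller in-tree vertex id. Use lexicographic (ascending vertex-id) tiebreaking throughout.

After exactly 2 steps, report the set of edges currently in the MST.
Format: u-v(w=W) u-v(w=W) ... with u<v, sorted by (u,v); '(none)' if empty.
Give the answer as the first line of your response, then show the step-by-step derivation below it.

0-7(w=3) 4-7(w=1)

step 1: add edge 4-7 (w=1); MST = {4-7(w=1)}
step 2: add edge 0-7 (w=3); MST = {0-7(w=3) 4-7(w=1)}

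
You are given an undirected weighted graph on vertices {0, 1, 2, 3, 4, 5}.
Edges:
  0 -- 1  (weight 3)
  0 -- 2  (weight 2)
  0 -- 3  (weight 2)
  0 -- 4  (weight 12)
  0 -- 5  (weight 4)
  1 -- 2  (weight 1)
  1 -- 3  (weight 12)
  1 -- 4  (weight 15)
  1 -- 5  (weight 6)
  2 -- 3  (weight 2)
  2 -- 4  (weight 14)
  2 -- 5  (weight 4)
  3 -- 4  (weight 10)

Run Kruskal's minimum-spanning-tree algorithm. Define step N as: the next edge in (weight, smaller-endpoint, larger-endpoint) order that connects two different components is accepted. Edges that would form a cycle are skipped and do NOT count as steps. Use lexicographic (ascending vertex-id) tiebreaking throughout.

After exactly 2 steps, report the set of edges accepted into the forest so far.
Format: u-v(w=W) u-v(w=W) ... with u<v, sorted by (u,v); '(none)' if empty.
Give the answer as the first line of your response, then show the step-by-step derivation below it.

0-2(w=2) 1-2(w=1)

step 1: add edge 1-2 (w=1); MST = {1-2(w=1)}
step 2: add edge 0-2 (w=2); MST = {0-2(w=2) 1-2(w=1)}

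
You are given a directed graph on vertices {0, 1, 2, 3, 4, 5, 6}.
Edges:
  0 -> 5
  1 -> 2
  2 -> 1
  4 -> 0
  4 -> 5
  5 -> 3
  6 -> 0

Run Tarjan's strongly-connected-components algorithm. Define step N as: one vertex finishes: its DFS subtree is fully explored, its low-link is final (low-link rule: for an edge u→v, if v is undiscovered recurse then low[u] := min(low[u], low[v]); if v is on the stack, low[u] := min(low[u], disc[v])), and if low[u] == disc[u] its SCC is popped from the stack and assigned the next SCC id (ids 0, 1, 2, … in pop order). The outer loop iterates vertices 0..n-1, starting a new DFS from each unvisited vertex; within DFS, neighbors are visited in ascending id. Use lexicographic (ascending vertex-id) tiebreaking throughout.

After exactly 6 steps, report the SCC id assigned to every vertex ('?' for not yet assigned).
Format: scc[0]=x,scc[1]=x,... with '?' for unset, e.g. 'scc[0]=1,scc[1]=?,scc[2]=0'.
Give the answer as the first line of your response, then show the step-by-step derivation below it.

scc[0]=2,scc[1]=3,scc[2]=3,scc[3]=0,scc[4]=4,scc[5]=1,scc[6]=?

step 1: low=(low[0]=0,low[1]=?,low[2]=?,low[3]=2,low[4]=?,low[5]=1,low[6]=?); scc=(scc[0]=?,scc[1]=?,scc[2]=?,scc[3]=0,scc[4]=?,scc[5]=?,scc[6]=?)
step 2: low=(low[0]=0,low[1]=?,low[2]=?,low[3]=2,low[4]=?,low[5]=1,low[6]=?); scc=(scc[0]=?,scc[1]=?,scc[2]=?,scc[3]=0,scc[4]=?,scc[5]=1,scc[6]=?)
step 3: low=(low[0]=0,low[1]=?,low[2]=?,low[3]=2,low[4]=?,low[5]=1,low[6]=?); scc=(scc[0]=2,scc[1]=?,scc[2]=?,scc[3]=0,scc[4]=?,scc[5]=1,scc[6]=?)
step 4: low=(low[0]=0,low[1]=3,low[2]=3,low[3]=2,low[4]=?,low[5]=1,low[6]=?); scc=(scc[0]=2,scc[1]=?,scc[2]=?,scc[3]=0,scc[4]=?,scc[5]=1,scc[6]=?)
step 5: low=(low[0]=0,low[1]=3,low[2]=3,low[3]=2,low[4]=?,low[5]=1,low[6]=?); scc=(scc[0]=2,scc[1]=3,scc[2]=3,scc[3]=0,scc[4]=?,scc[5]=1,scc[6]=?)
step 6: low=(low[0]=0,low[1]=3,low[2]=3,low[3]=2,low[4]=5,low[5]=1,low[6]=?); scc=(scc[0]=2,scc[1]=3,scc[2]=3,scc[3]=0,scc[4]=4,scc[5]=1,scc[6]=?)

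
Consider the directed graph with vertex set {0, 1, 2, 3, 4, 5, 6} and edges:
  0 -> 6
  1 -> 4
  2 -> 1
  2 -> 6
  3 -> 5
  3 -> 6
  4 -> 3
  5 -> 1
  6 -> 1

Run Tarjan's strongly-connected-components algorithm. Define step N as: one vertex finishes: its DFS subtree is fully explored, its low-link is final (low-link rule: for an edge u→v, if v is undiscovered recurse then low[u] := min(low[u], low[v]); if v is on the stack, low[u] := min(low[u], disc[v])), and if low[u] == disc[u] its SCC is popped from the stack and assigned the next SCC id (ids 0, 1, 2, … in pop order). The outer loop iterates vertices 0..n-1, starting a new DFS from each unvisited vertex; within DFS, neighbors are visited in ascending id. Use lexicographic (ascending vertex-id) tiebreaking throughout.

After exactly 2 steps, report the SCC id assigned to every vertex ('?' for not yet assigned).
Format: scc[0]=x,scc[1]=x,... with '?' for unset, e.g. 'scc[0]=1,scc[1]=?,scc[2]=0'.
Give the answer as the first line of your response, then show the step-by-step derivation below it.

scc[0]=?,scc[1]=?,scc[2]=?,scc[3]=?,scc[4]=?,scc[5]=?,scc[6]=?

step 1: low=(low[0]=0,low[1]=2,low[2]=?,low[3]=4,low[4]=3,low[5]=2,low[6]=1); scc=(scc[0]=?,scc[1]=?,scc[2]=?,scc[3]=?,scc[4]=?,scc[5]=?,scc[6]=?)
step 2: low=(low[0]=0,low[1]=2,low[2]=?,low[3]=1,low[4]=3,low[5]=2,low[6]=1); scc=(scc[0]=?,scc[1]=?,scc[2]=?,scc[3]=?,scc[4]=?,scc[5]=?,scc[6]=?)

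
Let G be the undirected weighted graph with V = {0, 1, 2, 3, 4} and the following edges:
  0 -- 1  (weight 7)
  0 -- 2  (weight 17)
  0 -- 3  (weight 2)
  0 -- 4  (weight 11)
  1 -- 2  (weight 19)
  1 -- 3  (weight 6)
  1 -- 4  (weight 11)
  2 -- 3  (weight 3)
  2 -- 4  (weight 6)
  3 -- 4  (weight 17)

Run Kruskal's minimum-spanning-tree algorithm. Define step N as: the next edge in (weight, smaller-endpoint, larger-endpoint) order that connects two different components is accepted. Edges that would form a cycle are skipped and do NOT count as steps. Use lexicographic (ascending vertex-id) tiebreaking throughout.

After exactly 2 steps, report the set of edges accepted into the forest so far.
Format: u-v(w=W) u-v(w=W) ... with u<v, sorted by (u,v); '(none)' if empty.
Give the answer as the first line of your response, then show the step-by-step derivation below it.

0-3(w=2) 2-3(w=3)

step 1: add edge 0-3 (w=2); MST = {0-3(w=2)}
step 2: add edge 2-3 (w=3); MST = {0-3(w=2) 2-3(w=3)}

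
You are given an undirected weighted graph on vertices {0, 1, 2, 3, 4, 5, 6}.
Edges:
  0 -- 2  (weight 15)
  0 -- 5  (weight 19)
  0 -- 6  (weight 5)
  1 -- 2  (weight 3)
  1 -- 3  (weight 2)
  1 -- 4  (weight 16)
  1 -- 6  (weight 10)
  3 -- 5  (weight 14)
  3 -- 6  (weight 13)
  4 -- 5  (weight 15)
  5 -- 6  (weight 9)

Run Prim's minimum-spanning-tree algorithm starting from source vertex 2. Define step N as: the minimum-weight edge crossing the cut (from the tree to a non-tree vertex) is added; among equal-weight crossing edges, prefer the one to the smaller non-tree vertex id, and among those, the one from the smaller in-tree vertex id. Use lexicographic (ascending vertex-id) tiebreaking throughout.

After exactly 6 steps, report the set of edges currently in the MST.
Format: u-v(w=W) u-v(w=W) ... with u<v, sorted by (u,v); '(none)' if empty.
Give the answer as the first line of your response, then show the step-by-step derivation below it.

0-6(w=5) 1-2(w=3) 1-3(w=2) 1-6(w=10) 4-5(w=15) 5-6(w=9)

step 1: add edge 1-2 (w=3); MST = {1-2(w=3)}
step 2: add edge 1-3 (w=2); MST = {1-2(w=3) 1-3(w=2)}
step 3: add edge 1-6 (w=10); MST = {1-2(w=3) 1-3(w=2) 1-6(w=10)}
step 4: add edge 0-6 (w=5); MST = {0-6(w=5) 1-2(w=3) 1-3(w=2) 1-6(w=10)}
step 5: add edge 5-6 (w=9); MST = {0-6(w=5) 1-2(w=3) 1-3(w=2) 1-6(w=10) 5-6(w=9)}
step 6: add edge 4-5 (w=15); MST = {0-6(w=5) 1-2(w=3) 1-3(w=2) 1-6(w=10) 4-5(w=15) 5-6(w=9)}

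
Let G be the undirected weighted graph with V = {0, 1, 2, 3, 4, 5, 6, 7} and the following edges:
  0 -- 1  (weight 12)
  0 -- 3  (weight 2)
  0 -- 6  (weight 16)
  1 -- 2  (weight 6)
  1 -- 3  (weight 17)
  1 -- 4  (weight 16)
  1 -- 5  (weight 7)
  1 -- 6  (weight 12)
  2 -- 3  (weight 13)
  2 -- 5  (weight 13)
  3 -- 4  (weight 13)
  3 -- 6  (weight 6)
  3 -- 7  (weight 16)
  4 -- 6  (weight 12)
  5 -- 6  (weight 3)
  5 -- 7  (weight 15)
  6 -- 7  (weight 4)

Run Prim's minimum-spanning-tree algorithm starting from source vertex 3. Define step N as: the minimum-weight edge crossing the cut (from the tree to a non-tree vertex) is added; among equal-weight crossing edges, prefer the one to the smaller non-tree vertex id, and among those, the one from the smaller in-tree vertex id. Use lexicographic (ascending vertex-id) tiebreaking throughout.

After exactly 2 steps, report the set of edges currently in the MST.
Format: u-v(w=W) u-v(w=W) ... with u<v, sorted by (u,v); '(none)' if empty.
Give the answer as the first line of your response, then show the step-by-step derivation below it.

0-3(w=2) 3-6(w=6)

step 1: add edge 0-3 (w=2); MST = {0-3(w=2)}
step 2: add edge 3-6 (w=6); MST = {0-3(w=2) 3-6(w=6)}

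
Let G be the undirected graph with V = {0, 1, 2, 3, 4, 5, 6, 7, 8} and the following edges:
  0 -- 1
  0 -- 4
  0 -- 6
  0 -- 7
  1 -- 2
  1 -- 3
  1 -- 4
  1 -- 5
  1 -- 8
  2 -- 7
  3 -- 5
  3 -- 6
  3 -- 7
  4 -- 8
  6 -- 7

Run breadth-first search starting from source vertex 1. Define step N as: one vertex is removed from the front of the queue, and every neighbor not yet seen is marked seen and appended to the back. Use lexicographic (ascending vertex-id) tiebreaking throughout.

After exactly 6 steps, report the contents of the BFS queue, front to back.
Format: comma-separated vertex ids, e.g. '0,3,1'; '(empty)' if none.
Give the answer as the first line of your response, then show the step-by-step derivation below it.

8,6,7

step 1: dequeue 1; queue=[0,2,3,4,5,8]; order=1
step 2: dequeue 0; queue=[2,3,4,5,8,6,7]; order=1,0
step 3: dequeue 2; queue=[3,4,5,8,6,7]; order=1,0,2
step 4: dequeue 3; queue=[4,5,8,6,7]; order=1,0,2,3
step 5: dequeue 4; queue=[5,8,6,7]; order=1,0,2,3,4
step 6: dequeue 5; queue=[8,6,7]; order=1,0,2,3,4,5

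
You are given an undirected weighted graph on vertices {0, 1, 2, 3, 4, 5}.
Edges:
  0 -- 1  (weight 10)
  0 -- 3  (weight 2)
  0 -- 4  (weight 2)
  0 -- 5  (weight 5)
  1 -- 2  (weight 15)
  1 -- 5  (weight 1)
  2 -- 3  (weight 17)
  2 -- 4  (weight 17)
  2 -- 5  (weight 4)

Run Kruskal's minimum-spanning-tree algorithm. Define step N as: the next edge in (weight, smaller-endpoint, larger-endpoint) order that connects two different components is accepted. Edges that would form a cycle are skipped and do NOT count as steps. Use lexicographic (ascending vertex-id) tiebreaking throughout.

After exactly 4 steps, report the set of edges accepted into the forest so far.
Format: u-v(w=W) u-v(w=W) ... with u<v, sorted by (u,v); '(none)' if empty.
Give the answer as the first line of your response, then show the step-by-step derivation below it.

0-3(w=2) 0-4(w=2) 1-5(w=1) 2-5(w=4)

step 1: add edge 1-5 (w=1); MST = {1-5(w=1)}
step 2: add edge 0-3 (w=2); MST = {0-3(w=2) 1-5(w=1)}
step 3: add edge 0-4 (w=2); MST = {0-3(w=2) 0-4(w=2) 1-5(w=1)}
step 4: add edge 2-5 (w=4); MST = {0-3(w=2) 0-4(w=2) 1-5(w=1) 2-5(w=4)}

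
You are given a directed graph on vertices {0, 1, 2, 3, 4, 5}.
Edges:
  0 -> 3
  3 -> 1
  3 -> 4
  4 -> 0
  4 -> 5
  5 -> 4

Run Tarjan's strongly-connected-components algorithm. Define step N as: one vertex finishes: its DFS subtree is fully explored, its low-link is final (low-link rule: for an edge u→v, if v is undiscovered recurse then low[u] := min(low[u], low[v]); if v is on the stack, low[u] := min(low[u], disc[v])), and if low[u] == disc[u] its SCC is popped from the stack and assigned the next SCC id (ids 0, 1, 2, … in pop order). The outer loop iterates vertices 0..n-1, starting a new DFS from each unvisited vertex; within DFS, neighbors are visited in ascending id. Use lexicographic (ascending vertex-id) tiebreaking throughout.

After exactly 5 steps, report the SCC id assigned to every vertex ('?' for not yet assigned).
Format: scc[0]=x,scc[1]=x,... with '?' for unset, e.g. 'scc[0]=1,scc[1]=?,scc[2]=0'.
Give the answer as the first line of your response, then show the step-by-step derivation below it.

scc[0]=1,scc[1]=0,scc[2]=?,scc[3]=1,scc[4]=1,scc[5]=1

step 1: low=(low[0]=0,low[1]=2,low[2]=?,low[3]=1,low[4]=?,low[5]=?); scc=(scc[0]=?,scc[1]=0,scc[2]=?,scc[3]=?,scc[4]=?,scc[5]=?)
step 2: low=(low[0]=0,low[1]=2,low[2]=?,low[3]=1,low[4]=0,low[5]=3); scc=(scc[0]=?,scc[1]=0,scc[2]=?,scc[3]=?,scc[4]=?,scc[5]=?)
step 3: low=(low[0]=0,low[1]=2,low[2]=?,low[3]=1,low[4]=0,low[5]=3); scc=(scc[0]=?,scc[1]=0,scc[2]=?,scc[3]=?,scc[4]=?,scc[5]=?)
step 4: low=(low[0]=0,low[1]=2,low[2]=?,low[3]=0,low[4]=0,low[5]=3); scc=(scc[0]=?,scc[1]=0,scc[2]=?,scc[3]=?,scc[4]=?,scc[5]=?)
step 5: low=(low[0]=0,low[1]=2,low[2]=?,low[3]=0,low[4]=0,low[5]=3); scc=(scc[0]=1,scc[1]=0,scc[2]=?,scc[3]=1,scc[4]=1,scc[5]=1)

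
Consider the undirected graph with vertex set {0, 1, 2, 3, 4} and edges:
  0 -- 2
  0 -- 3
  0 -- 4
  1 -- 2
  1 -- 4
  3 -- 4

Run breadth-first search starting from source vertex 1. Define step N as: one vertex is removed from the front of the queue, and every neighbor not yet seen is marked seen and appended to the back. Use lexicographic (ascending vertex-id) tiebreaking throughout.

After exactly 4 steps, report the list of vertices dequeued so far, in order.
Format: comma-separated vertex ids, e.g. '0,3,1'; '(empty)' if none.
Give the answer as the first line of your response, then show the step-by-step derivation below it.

1,2,4,0

step 1: dequeue 1; queue=[2,4]; order=1
step 2: dequeue 2; queue=[4,0]; order=1,2
step 3: dequeue 4; queue=[0,3]; order=1,2,4
step 4: dequeue 0; queue=[3]; order=1,2,4,0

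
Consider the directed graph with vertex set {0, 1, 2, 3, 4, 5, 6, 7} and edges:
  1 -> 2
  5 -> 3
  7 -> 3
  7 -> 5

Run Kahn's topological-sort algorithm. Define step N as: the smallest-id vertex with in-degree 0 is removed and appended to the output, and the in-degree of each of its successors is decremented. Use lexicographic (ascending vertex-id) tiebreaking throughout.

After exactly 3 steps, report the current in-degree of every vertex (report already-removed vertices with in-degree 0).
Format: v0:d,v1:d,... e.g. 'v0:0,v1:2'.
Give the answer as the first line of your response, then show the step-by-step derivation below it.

v0:0,v1:0,v2:0,v3:2,v4:0,v5:1,v6:0,v7:0

step 1: output 0; order=[0]; indeg=(0,0,1,2,0,1,0,0)
step 2: output 1; order=[0,1]; indeg=(0,0,0,2,0,1,0,0)
step 3: output 2; order=[0,1,2]; indeg=(0,0,0,2,0,1,0,0)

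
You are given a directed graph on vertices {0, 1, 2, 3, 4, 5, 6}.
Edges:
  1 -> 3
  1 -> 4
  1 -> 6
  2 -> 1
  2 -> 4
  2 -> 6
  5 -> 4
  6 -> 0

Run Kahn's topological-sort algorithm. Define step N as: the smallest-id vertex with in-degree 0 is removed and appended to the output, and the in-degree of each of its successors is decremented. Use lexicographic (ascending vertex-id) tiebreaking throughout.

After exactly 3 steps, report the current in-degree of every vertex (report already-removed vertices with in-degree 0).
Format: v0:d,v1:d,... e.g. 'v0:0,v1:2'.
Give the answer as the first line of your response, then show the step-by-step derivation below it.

v0:1,v1:0,v2:0,v3:0,v4:1,v5:0,v6:0

step 1: output 2; order=[2]; indeg=(1,0,0,1,2,0,1)
step 2: output 1; order=[2,1]; indeg=(1,0,0,0,1,0,0)
step 3: output 3; order=[2,1,3]; indeg=(1,0,0,0,1,0,0)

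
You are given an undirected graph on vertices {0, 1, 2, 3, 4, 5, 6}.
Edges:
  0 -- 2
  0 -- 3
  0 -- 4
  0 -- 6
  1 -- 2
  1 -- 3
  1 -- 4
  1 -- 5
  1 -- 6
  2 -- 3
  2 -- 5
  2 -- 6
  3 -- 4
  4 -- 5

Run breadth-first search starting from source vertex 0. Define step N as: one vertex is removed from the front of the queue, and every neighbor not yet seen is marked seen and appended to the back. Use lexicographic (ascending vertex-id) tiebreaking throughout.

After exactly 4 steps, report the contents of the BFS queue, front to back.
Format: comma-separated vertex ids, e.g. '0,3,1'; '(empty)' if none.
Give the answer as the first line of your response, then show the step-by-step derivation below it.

6,1,5

step 1: dequeue 0; queue=[2,3,4,6]; order=0
step 2: dequeue 2; queue=[3,4,6,1,5]; order=0,2
step 3: dequeue 3; queue=[4,6,1,5]; order=0,2,3
step 4: dequeue 4; queue=[6,1,5]; order=0,2,3,4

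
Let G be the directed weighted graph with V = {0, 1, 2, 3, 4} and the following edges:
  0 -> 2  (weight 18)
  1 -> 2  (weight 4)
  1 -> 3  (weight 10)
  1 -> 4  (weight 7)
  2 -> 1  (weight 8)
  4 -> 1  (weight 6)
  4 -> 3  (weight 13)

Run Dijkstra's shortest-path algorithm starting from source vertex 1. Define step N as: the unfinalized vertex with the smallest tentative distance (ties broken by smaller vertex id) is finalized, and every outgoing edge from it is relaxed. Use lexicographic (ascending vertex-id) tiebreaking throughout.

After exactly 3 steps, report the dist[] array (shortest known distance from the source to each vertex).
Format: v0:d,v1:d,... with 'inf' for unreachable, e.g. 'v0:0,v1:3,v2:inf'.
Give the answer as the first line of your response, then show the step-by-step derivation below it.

v0:inf,v1:0,v2:4,v3:10,v4:7

step 1: dist = v0:inf,v1:0,v2:4,v3:10,v4:7
step 2: dist = v0:inf,v1:0,v2:4,v3:10,v4:7
step 3: dist = v0:inf,v1:0,v2:4,v3:10,v4:7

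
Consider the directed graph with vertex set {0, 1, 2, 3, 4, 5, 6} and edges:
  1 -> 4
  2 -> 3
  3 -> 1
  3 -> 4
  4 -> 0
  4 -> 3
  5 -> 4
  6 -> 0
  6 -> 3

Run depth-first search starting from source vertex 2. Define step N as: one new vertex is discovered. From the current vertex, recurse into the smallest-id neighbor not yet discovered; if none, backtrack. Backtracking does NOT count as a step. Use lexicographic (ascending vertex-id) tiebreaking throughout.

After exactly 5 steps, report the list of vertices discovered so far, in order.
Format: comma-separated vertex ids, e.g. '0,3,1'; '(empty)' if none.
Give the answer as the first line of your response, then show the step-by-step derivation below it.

2,3,1,4,0

step 1: discover 2; path=2; order=2
step 2: discover 3; path=2>3; order=2,3
step 3: discover 1; path=2>3>1; order=2,3,1
step 4: discover 4; path=2>3>1>4; order=2,3,1,4
step 5: discover 0; path=2>3>1>4>0; order=2,3,1,4,0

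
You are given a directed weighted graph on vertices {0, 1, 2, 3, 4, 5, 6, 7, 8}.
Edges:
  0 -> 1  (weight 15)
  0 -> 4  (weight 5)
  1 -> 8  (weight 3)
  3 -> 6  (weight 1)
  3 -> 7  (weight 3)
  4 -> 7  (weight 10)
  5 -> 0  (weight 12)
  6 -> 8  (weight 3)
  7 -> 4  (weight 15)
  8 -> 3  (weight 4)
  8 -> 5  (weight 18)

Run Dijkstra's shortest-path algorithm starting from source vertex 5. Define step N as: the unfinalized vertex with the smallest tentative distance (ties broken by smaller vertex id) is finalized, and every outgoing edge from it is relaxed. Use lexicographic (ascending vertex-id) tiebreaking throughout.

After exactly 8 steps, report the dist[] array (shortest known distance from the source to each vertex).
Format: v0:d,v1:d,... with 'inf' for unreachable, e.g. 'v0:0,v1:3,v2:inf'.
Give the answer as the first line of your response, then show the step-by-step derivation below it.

v0:12,v1:27,v2:inf,v3:34,v4:17,v5:0,v6:35,v7:27,v8:30

step 1: dist = v0:12,v1:inf,v2:inf,v3:inf,v4:inf,v5:0,v6:inf,v7:inf,v8:inf
step 2: dist = v0:12,v1:27,v2:inf,v3:inf,v4:17,v5:0,v6:inf,v7:inf,v8:inf
step 3: dist = v0:12,v1:27,v2:inf,v3:inf,v4:17,v5:0,v6:inf,v7:27,v8:inf
step 4: dist = v0:12,v1:27,v2:inf,v3:inf,v4:17,v5:0,v6:inf,v7:27,v8:30
step 5: dist = v0:12,v1:27,v2:inf,v3:inf,v4:17,v5:0,v6:inf,v7:27,v8:30
step 6: dist = v0:12,v1:27,v2:inf,v3:34,v4:17,v5:0,v6:inf,v7:27,v8:30
step 7: dist = v0:12,v1:27,v2:inf,v3:34,v4:17,v5:0,v6:35,v7:27,v8:30
step 8: dist = v0:12,v1:27,v2:inf,v3:34,v4:17,v5:0,v6:35,v7:27,v8:30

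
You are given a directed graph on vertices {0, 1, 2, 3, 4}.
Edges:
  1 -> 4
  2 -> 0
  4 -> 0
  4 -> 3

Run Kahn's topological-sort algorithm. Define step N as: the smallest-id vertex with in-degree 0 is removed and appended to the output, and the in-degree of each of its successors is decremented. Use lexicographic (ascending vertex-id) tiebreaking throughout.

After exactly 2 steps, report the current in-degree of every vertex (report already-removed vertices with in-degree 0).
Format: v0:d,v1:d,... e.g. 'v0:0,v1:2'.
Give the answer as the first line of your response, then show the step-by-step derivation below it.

v0:1,v1:0,v2:0,v3:1,v4:0

step 1: output 1; order=[1]; indeg=(2,0,0,1,0)
step 2: output 2; order=[1,2]; indeg=(1,0,0,1,0)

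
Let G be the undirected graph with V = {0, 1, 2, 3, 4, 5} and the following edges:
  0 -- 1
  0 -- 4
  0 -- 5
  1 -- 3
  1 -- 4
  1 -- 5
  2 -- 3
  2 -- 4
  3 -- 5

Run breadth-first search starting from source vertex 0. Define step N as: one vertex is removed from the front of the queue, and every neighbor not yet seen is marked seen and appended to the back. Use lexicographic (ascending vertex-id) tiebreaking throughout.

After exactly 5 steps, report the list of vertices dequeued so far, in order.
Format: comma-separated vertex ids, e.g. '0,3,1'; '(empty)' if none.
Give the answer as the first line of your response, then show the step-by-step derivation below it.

0,1,4,5,3

step 1: dequeue 0; queue=[1,4,5]; order=0
step 2: dequeue 1; queue=[4,5,3]; order=0,1
step 3: dequeue 4; queue=[5,3,2]; order=0,1,4
step 4: dequeue 5; queue=[3,2]; order=0,1,4,5
step 5: dequeue 3; queue=[2]; order=0,1,4,5,3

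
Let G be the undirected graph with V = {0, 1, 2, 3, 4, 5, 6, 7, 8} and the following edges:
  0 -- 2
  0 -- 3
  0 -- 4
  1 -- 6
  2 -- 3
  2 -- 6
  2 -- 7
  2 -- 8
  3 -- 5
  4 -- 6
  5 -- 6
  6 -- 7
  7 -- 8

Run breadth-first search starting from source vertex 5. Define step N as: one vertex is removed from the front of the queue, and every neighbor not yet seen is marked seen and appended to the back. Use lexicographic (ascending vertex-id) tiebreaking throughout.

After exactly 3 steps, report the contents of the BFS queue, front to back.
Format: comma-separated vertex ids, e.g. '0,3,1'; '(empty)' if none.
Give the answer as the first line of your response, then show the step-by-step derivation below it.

0,2,1,4,7

step 1: dequeue 5; queue=[3,6]; order=5
step 2: dequeue 3; queue=[6,0,2]; order=5,3
step 3: dequeue 6; queue=[0,2,1,4,7]; order=5,3,6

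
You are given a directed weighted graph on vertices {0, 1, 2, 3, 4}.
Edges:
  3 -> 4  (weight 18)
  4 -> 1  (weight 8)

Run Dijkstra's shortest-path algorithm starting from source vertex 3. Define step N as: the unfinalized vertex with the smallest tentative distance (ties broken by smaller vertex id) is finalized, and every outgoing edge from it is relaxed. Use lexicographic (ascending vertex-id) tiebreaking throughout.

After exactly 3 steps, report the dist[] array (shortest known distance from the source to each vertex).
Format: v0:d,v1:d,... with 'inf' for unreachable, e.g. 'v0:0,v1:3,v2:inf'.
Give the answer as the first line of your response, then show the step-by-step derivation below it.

v0:inf,v1:26,v2:inf,v3:0,v4:18

step 1: dist = v0:inf,v1:inf,v2:inf,v3:0,v4:18
step 2: dist = v0:inf,v1:26,v2:inf,v3:0,v4:18
step 3: dist = v0:inf,v1:26,v2:inf,v3:0,v4:18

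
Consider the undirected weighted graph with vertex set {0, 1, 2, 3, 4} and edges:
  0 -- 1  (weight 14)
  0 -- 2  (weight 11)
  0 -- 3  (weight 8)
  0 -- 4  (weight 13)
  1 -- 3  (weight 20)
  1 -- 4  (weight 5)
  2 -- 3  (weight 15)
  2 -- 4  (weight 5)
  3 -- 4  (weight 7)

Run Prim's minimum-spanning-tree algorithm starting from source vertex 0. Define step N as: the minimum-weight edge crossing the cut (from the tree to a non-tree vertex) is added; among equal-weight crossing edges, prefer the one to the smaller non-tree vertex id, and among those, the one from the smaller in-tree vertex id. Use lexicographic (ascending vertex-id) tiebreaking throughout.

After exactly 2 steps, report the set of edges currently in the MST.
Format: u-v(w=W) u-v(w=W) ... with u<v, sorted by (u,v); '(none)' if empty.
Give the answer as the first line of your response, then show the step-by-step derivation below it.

0-3(w=8) 3-4(w=7)

step 1: add edge 0-3 (w=8); MST = {0-3(w=8)}
step 2: add edge 3-4 (w=7); MST = {0-3(w=8) 3-4(w=7)}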